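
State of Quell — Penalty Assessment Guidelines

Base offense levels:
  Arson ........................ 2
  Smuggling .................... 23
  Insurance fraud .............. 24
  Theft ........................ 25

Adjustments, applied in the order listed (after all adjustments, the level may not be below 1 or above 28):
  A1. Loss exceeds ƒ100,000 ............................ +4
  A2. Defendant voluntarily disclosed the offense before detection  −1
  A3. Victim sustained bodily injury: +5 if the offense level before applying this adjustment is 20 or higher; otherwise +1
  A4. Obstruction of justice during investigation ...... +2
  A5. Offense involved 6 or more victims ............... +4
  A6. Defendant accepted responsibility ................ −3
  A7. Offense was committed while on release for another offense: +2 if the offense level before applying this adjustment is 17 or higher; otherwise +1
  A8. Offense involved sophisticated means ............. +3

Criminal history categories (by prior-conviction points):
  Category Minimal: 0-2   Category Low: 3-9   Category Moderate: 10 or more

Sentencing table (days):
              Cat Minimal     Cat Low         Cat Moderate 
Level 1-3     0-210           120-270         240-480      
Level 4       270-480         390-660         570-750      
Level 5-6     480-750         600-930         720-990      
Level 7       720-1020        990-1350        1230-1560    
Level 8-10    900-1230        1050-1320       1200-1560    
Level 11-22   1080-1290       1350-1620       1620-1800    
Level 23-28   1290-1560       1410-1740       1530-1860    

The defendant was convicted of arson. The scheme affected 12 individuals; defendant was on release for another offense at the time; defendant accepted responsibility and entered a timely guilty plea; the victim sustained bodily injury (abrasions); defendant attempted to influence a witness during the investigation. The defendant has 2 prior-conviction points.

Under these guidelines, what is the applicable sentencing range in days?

720-1020 days

Base offense level for arson: 2.
A3 applies (level before this adjustment is 2 < 20, so +1): 2 + 1 = 3.
A4 applies: 3 + 2 = 5.
A5 applies: 5 + 4 = 9.
A6 applies: 9 − 3 = 6.
A7 applies (level before this adjustment is 6 < 17, so +1): 6 + 1 = 7.
A8 does not apply.
Final offense level: 7.
Criminal history: 2 prior points → Category Minimal (0-2).
Level 7 falls in the 7 band.
Grid: Level 7 × Category Minimal = 720-1020 days.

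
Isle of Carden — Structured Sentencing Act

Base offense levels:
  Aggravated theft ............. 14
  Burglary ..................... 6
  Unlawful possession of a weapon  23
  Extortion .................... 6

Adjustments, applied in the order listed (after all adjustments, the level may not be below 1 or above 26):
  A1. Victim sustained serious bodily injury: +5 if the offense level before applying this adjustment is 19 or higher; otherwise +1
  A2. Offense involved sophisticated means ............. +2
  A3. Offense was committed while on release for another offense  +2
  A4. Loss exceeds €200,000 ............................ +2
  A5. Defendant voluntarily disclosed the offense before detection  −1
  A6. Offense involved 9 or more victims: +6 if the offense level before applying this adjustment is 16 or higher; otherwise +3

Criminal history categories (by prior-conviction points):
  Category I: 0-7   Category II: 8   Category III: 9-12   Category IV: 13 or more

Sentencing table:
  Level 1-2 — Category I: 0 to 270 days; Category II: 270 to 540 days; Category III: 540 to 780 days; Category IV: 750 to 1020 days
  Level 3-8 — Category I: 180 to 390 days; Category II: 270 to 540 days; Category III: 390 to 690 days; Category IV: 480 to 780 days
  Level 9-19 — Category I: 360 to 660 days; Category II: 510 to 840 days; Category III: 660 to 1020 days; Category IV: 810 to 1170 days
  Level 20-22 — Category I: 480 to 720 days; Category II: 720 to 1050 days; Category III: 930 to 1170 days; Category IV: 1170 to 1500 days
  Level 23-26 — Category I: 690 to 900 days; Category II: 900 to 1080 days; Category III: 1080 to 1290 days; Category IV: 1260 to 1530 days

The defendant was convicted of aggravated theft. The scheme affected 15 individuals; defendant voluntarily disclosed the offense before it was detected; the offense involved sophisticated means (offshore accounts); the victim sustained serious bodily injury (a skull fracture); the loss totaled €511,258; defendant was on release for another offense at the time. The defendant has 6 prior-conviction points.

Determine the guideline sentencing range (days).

690-900 days

Base offense level for aggravated theft: 14.
A1 applies (level before this adjustment is 14 < 19, so +1): 14 + 1 = 15.
A2 applies: 15 + 2 = 17.
A3 applies: 17 + 2 = 19.
A4 applies: 19 + 2 = 21.
A5 applies: 21 − 1 = 20.
A6 applies (level before this adjustment is 20 ≥ 16, so +6): 20 + 6 = 26.
Final offense level: 26.
Criminal history: 6 prior points → Category I (0-7).
Level 26 falls in the 23-26 band.
Grid: Level 23-26 × Category I = 690-900 days.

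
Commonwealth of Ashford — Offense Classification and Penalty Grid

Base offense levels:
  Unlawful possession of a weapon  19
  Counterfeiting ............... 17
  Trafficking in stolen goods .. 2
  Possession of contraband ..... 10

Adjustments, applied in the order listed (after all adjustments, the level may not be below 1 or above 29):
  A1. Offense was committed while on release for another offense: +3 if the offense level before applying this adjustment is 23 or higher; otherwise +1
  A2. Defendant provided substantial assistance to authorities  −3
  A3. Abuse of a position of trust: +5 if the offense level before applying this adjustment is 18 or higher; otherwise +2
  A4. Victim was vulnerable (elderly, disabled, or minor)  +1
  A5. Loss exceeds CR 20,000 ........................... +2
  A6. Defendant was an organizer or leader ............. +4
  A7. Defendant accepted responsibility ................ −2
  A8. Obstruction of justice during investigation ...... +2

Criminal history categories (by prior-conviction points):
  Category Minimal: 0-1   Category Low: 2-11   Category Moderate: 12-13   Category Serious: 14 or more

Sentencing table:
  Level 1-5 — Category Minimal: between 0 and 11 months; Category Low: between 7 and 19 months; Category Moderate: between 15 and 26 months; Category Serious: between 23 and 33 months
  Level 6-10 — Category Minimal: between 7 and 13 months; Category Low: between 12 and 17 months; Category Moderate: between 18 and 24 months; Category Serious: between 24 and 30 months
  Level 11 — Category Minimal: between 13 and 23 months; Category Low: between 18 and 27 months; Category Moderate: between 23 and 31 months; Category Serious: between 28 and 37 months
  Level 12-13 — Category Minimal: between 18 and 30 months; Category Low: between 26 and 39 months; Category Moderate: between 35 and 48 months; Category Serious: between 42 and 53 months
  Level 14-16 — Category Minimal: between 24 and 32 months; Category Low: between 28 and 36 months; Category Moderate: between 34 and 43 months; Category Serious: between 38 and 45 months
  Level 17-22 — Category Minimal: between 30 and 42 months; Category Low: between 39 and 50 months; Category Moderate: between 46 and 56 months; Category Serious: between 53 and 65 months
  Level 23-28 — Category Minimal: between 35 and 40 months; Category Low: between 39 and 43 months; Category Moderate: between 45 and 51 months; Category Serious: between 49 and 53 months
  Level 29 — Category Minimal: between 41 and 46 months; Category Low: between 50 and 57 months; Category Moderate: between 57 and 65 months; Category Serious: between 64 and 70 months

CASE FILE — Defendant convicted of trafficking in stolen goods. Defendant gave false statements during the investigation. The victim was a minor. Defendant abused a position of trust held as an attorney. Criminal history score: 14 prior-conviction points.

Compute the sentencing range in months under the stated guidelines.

24-30 months

Base offense level for trafficking in stolen goods: 2.
A3 applies (level before this adjustment is 2 < 18, so +2): 2 + 2 = 4.
A4 applies: 4 + 1 = 5.
A6 does not apply.
A8 applies: 5 + 2 = 7.
Final offense level: 7.
Criminal history: 14 prior points → Category Serious (14+).
Level 7 falls in the 6-10 band.
Grid: Level 6-10 × Category Serious = 24-30 months.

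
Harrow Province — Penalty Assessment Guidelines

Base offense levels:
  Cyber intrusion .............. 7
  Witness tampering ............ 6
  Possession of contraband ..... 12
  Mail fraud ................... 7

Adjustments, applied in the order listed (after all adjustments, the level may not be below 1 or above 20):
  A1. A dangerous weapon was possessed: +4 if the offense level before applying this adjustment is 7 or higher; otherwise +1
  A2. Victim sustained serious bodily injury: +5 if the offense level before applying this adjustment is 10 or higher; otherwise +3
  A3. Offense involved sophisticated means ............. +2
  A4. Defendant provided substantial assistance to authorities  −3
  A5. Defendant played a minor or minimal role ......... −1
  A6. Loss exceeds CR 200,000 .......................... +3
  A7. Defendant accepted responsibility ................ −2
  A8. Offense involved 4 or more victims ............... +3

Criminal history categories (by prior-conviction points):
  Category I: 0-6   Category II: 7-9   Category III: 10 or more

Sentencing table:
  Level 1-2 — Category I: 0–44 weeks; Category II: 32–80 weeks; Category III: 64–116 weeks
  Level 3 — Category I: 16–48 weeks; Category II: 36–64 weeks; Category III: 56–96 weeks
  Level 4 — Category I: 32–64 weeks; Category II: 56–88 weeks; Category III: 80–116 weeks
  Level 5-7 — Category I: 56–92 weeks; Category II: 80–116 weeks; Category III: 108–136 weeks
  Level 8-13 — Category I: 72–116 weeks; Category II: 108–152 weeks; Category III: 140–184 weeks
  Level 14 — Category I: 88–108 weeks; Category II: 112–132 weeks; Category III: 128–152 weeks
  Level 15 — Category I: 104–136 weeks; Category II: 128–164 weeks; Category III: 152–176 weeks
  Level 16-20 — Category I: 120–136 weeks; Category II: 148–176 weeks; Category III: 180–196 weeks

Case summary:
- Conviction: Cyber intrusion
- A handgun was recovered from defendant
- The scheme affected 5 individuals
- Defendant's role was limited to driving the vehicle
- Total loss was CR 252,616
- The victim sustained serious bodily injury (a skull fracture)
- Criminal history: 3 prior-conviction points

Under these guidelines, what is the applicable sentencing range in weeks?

Base offense level for cyber intrusion: 7.
A1 applies (level before this adjustment is 7 ≥ 7, so +4): 7 + 4 = 11.
A2 applies (level before this adjustment is 11 ≥ 10, so +5): 11 + 5 = 16.
A3 does not apply.
A5 applies: 16 − 1 = 15.
A6 applies: 15 + 3 = 18.
A7 does not apply.
A8 applies: 18 + 3 = 21.
Level 21 exceeds the maximum of 20; capped at 20.
Final offense level: 20.
Criminal history: 3 prior points → Category I (0-6).
Level 20 falls in the 16-20 band.
Grid: Level 16-20 × Category I = 120-136 weeks.

120-136 weeks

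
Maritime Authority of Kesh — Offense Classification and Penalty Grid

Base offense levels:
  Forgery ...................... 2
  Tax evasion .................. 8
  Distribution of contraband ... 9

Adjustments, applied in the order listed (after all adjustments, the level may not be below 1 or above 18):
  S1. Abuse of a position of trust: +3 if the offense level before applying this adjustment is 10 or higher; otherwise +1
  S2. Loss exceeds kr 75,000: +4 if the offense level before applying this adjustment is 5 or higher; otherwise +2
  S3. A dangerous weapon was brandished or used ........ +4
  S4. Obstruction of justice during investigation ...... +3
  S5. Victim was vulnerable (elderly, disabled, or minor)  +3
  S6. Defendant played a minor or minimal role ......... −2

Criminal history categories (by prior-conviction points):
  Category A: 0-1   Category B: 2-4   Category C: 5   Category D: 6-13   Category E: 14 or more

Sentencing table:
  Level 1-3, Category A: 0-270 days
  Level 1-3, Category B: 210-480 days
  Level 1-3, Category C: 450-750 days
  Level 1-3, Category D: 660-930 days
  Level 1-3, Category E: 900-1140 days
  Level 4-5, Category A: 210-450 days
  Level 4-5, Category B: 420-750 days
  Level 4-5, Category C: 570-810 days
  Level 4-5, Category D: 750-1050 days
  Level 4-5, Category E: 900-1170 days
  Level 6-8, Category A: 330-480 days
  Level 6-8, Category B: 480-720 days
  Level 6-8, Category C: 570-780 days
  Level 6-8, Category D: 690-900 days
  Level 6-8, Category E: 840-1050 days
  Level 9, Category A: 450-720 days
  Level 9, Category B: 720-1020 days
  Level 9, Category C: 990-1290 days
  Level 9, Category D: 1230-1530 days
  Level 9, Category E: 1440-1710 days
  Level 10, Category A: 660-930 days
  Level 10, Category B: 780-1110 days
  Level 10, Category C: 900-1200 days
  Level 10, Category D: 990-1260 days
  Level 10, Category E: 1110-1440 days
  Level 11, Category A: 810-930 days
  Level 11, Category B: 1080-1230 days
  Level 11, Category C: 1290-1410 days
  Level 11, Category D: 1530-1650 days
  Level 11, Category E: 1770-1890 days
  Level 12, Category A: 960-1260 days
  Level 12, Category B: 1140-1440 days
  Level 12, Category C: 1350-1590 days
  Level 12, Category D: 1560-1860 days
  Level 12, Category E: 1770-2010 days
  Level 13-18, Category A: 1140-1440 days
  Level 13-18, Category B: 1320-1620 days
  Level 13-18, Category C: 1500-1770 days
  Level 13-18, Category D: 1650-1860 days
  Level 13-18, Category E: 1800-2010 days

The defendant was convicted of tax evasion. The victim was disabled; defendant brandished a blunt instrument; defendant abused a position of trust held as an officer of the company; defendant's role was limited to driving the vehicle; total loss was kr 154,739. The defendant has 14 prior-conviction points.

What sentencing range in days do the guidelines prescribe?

1800-2010 days

Base offense level for tax evasion: 8.
S1 applies (level before this adjustment is 8 < 10, so +1): 8 + 1 = 9.
S2 applies (level before this adjustment is 9 ≥ 5, so +4): 9 + 4 = 13.
S3 applies: 13 + 4 = 17.
S5 applies: 17 + 3 = 20.
S6 applies: 20 − 2 = 18.
Final offense level: 18.
Criminal history: 14 prior points → Category E (14+).
Level 18 falls in the 13-18 band.
Grid: Level 13-18 × Category E = 1800-2010 days.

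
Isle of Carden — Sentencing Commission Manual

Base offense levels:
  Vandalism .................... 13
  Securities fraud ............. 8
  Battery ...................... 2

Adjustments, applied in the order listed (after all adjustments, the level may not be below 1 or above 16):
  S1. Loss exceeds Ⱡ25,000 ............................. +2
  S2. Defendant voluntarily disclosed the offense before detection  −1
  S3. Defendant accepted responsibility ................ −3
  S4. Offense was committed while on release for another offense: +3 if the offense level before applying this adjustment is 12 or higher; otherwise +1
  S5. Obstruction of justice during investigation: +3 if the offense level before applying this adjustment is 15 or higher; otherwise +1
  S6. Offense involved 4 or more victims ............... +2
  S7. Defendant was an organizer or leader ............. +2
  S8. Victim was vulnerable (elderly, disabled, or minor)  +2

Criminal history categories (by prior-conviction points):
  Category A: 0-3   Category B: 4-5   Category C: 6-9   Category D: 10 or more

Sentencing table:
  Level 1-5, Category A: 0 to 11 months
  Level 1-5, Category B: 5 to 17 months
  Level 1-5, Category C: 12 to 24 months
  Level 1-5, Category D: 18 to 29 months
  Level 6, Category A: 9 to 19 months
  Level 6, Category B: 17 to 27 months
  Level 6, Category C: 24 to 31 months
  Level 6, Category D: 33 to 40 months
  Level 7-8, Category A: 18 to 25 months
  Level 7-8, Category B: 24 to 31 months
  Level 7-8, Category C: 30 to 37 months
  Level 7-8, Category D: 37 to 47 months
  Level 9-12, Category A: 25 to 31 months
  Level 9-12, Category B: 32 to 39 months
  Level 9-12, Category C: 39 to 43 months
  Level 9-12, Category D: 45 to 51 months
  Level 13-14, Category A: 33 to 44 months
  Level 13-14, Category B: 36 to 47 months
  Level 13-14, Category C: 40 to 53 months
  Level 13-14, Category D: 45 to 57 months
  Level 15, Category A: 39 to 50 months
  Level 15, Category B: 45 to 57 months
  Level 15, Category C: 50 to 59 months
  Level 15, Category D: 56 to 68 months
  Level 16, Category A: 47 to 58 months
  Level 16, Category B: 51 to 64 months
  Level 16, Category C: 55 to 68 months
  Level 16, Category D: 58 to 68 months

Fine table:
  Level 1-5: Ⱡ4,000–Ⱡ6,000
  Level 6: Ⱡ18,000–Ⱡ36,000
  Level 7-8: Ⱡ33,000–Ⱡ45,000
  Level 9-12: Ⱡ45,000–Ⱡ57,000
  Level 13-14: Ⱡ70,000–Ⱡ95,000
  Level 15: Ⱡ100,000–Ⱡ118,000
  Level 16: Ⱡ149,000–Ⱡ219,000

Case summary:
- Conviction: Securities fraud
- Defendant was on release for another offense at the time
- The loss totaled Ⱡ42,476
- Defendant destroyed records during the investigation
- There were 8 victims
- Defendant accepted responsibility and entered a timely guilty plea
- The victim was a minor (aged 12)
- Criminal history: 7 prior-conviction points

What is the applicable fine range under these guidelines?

Ⱡ70,000–Ⱡ95,000

Base offense level for securities fraud: 8.
S1 applies: 8 + 2 = 10.
S2 does not apply.
S3 applies: 10 − 3 = 7.
S4 applies (level before this adjustment is 7 < 12, so +1): 7 + 1 = 8.
S5 applies (level before this adjustment is 8 < 15, so +1): 8 + 1 = 9.
S6 applies: 9 + 2 = 11.
S8 applies: 11 + 2 = 13.
Final offense level: 13.
Level 13 falls in the 13-14 band.
Fine table: Level 13-14 → Ⱡ70,000–Ⱡ95,000.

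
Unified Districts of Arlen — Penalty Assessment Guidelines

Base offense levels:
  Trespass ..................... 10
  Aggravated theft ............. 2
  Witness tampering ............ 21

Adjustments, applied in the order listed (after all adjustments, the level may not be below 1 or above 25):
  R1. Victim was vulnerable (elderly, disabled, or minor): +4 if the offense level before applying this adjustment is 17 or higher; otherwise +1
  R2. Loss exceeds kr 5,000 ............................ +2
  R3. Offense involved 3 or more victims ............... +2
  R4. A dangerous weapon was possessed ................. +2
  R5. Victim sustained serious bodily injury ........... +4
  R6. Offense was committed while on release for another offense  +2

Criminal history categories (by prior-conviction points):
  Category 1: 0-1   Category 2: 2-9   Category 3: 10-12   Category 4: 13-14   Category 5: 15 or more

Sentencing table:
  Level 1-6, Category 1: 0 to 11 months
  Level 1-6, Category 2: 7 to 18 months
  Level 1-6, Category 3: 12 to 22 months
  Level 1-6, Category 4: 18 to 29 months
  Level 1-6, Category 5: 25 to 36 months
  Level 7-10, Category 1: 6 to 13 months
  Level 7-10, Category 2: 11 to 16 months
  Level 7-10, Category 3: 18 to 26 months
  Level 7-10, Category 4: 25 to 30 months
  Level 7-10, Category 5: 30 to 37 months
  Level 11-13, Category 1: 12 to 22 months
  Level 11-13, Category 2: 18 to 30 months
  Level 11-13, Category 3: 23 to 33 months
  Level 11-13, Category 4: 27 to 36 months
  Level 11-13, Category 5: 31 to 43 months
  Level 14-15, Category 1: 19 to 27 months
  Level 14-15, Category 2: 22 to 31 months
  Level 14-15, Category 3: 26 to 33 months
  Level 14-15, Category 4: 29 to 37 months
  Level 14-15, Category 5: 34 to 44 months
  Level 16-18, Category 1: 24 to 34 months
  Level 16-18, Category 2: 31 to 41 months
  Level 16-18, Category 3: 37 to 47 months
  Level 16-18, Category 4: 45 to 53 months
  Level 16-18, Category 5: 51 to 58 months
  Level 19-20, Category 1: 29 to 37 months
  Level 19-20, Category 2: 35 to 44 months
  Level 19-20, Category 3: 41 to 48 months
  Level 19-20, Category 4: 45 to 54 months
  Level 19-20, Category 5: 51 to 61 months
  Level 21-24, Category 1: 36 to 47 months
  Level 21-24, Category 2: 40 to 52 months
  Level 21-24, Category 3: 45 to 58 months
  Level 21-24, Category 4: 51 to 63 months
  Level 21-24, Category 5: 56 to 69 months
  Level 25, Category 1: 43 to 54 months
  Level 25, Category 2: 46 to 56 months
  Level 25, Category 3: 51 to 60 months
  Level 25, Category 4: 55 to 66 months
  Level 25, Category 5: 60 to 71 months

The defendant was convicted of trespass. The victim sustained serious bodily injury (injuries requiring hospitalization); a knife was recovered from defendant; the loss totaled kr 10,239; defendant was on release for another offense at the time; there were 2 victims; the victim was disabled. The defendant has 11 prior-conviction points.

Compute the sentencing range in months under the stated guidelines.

Base offense level for trespass: 10.
R1 applies (level before this adjustment is 10 < 17, so +1): 10 + 1 = 11.
R2 applies: 11 + 2 = 13.
R3 does not apply.
R4 applies: 13 + 2 = 15.
R5 applies: 15 + 4 = 19.
R6 applies: 19 + 2 = 21.
Final offense level: 21.
Criminal history: 11 prior points → Category 3 (10-12).
Level 21 falls in the 21-24 band.
Grid: Level 21-24 × Category 3 = 45-58 months.

45-58 months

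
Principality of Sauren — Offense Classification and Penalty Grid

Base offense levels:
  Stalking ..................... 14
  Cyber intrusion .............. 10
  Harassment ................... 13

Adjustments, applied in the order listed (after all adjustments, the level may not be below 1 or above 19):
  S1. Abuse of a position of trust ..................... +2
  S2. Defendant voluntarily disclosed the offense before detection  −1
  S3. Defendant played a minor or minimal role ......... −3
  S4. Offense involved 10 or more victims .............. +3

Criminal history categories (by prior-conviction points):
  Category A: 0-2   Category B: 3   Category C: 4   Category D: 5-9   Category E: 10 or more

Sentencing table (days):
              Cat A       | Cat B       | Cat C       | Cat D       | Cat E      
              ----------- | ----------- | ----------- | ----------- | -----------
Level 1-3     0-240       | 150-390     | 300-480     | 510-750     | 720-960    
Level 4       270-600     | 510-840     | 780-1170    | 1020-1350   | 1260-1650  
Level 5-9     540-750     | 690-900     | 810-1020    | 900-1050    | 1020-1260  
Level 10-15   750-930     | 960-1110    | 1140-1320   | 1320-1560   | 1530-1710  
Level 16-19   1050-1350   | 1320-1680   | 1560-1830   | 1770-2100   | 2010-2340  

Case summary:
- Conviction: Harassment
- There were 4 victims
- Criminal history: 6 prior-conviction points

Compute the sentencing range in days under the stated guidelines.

Base offense level for harassment: 13.
Final offense level: 13.
Criminal history: 6 prior points → Category D (5-9).
Level 13 falls in the 10-15 band.
Grid: Level 10-15 × Category D = 1320-1560 days.

1320-1560 days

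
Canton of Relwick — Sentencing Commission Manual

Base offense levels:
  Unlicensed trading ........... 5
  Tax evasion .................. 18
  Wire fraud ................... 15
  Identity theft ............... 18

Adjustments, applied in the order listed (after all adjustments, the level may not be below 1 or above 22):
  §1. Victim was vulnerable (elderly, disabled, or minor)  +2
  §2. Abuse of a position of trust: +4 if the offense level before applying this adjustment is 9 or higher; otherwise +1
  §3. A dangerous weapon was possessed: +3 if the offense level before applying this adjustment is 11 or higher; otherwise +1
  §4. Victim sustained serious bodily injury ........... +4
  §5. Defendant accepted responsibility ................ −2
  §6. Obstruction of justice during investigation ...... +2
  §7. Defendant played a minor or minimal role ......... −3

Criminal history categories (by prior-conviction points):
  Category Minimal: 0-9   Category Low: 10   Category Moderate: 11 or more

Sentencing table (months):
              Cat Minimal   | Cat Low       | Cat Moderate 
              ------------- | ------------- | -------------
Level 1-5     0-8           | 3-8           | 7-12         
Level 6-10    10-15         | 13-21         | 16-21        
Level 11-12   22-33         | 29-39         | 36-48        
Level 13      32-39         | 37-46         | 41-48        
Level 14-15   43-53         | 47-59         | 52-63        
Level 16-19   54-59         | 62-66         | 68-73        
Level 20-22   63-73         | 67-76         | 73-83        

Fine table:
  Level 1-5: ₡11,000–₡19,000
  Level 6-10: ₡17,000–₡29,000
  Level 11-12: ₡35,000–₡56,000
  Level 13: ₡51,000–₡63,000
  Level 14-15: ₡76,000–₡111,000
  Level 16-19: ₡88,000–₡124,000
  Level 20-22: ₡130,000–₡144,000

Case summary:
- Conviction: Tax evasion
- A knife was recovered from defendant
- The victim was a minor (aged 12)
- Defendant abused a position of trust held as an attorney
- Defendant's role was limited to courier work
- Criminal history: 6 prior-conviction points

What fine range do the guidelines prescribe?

₡130,000–₡144,000

Base offense level for tax evasion: 18.
§1 applies: 18 + 2 = 20.
§2 applies (level before this adjustment is 20 ≥ 9, so +4): 20 + 4 = 24.
§3 applies (level before this adjustment is 24 ≥ 11, so +3): 24 + 3 = 27.
§5 does not apply.
§6 does not apply.
§7 applies: 27 − 3 = 24.
Level 24 exceeds the maximum of 22; capped at 22.
Final offense level: 22.
Level 22 falls in the 20-22 band.
Fine table: Level 20-22 → ₡130,000–₡144,000.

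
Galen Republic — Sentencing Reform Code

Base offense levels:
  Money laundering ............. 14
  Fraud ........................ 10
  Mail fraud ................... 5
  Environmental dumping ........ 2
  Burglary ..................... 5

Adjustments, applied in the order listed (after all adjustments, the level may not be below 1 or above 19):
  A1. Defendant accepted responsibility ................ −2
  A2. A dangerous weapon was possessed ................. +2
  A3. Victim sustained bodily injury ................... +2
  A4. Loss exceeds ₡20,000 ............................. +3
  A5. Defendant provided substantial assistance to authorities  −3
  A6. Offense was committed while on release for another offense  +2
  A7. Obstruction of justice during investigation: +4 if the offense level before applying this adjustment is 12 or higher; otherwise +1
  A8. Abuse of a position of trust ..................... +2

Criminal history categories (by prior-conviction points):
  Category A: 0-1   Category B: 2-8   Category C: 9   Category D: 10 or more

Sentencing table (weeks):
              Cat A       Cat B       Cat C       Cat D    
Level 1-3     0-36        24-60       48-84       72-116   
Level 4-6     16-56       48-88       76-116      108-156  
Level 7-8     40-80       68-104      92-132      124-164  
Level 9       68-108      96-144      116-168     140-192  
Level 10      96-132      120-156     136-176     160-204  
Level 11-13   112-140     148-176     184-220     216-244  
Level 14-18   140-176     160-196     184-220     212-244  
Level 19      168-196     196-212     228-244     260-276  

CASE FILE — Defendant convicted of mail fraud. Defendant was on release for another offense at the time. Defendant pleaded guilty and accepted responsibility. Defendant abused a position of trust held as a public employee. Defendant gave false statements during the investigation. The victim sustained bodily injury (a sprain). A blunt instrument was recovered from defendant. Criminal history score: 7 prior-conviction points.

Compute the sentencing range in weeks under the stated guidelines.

148-176 weeks

Base offense level for mail fraud: 5.
A1 applies: 5 − 2 = 3.
A2 applies: 3 + 2 = 5.
A3 applies: 5 + 2 = 7.
A4 does not apply.
A5 does not apply.
A6 applies: 7 + 2 = 9.
A7 applies (level before this adjustment is 9 < 12, so +1): 9 + 1 = 10.
A8 applies: 10 + 2 = 12.
Final offense level: 12.
Criminal history: 7 prior points → Category B (2-8).
Level 12 falls in the 11-13 band.
Grid: Level 11-13 × Category B = 148-176 weeks.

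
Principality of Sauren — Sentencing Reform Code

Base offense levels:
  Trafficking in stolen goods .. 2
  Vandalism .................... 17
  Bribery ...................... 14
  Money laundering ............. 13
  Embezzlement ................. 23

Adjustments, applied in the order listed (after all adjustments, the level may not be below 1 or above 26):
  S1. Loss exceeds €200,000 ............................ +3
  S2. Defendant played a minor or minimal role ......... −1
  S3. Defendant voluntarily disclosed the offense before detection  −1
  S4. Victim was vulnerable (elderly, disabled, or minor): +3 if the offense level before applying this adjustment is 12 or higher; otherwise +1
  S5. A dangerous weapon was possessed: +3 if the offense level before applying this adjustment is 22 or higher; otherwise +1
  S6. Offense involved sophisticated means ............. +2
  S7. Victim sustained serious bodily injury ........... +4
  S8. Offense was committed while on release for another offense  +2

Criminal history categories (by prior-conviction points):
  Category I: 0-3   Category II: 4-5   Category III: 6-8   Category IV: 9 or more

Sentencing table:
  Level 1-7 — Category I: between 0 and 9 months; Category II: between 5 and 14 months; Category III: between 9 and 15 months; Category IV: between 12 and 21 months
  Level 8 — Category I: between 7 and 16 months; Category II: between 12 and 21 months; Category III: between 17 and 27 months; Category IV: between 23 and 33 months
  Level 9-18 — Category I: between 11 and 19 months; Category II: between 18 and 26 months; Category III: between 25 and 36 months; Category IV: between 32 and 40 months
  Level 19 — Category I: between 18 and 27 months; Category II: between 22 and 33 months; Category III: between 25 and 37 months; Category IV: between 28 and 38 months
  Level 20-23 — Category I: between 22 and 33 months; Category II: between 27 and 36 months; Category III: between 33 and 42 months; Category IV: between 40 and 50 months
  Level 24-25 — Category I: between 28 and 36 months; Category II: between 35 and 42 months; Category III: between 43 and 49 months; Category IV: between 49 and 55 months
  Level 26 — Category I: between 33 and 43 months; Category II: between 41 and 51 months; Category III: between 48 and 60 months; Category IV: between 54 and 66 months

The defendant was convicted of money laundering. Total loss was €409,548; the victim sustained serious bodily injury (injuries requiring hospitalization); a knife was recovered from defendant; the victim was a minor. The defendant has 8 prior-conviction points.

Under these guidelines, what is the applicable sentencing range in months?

Base offense level for money laundering: 13.
S1 applies: 13 + 3 = 16.
S2 does not apply.
S3 does not apply.
S4 applies (level before this adjustment is 16 ≥ 12, so +3): 16 + 3 = 19.
S5 applies (level before this adjustment is 19 < 22, so +1): 19 + 1 = 20.
S6 does not apply.
S7 applies: 20 + 4 = 24.
Final offense level: 24.
Criminal history: 8 prior points → Category III (6-8).
Level 24 falls in the 24-25 band.
Grid: Level 24-25 × Category III = 43-49 months.

43-49 months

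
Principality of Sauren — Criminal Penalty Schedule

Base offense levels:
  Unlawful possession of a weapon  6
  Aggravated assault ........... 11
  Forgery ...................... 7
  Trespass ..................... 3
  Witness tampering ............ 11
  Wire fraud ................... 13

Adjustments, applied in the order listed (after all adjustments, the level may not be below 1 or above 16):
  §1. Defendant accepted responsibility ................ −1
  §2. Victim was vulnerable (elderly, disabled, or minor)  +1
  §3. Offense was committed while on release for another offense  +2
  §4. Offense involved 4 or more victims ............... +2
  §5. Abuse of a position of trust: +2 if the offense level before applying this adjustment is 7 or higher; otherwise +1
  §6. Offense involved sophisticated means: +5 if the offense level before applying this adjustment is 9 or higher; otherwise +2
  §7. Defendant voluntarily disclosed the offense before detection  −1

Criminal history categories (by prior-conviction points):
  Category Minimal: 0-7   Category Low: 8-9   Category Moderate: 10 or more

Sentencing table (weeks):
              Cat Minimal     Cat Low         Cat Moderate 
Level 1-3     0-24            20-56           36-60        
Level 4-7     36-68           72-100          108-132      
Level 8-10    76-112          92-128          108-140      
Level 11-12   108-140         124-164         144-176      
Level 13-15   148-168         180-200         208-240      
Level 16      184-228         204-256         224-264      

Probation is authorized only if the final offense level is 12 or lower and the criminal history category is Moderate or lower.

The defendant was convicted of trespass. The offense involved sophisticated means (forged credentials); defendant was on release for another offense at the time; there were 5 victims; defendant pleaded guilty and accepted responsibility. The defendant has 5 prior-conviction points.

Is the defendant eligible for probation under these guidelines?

Yes

Base offense level for trespass: 3.
§1 applies: 3 − 1 = 2.
§2 does not apply.
§3 applies: 2 + 2 = 4.
§4 applies: 4 + 2 = 6.
§6 applies (level before this adjustment is 6 < 9, so +2): 6 + 2 = 8.
Final offense level: 8.
Criminal history: 5 prior points → Category Minimal (0-7).
Level 8 falls in the 8-10 band.
Grid: Level 8-10 × Category Minimal = 76-112 weeks.
Probation check: level 8 ≤ 12 and category Minimal ≤ Moderate → eligible.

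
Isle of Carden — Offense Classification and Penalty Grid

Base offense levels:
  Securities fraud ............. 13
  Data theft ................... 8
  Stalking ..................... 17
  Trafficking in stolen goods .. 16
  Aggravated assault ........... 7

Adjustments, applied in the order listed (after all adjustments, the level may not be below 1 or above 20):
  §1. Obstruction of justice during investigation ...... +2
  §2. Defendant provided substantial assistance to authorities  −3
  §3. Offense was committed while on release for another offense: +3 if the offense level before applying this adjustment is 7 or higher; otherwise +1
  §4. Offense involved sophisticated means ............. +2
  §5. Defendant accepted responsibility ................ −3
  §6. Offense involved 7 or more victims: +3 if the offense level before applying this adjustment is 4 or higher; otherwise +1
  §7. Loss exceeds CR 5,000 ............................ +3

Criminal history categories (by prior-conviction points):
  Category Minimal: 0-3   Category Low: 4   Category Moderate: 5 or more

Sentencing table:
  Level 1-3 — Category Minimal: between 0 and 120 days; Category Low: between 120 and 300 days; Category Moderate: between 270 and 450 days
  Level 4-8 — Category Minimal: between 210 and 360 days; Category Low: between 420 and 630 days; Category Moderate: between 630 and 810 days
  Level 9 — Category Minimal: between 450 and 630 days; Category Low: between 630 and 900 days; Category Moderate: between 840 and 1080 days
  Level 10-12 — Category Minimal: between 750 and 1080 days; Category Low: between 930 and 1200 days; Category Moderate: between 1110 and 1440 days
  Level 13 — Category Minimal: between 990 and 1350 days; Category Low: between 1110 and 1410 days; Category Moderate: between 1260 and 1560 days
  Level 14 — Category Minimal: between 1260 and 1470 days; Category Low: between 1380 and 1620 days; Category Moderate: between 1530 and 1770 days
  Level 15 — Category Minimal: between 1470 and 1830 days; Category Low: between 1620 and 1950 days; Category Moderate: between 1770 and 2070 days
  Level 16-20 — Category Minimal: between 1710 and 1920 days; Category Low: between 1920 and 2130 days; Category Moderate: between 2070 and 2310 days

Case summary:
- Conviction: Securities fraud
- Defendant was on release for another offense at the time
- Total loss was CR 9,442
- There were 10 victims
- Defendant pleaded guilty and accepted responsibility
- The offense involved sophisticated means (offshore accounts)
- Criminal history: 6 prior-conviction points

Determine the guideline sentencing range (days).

Base offense level for securities fraud: 13.
§2 does not apply.
§3 applies (level before this adjustment is 13 ≥ 7, so +3): 13 + 3 = 16.
§4 applies: 16 + 2 = 18.
§5 applies: 18 − 3 = 15.
§6 applies (level before this adjustment is 15 ≥ 4, so +3): 15 + 3 = 18.
§7 applies: 18 + 3 = 21.
Level 21 exceeds the maximum of 20; capped at 20.
Final offense level: 20.
Criminal history: 6 prior points → Category Moderate (5+).
Level 20 falls in the 16-20 band.
Grid: Level 16-20 × Category Moderate = 2070-2310 days.

2070-2310 days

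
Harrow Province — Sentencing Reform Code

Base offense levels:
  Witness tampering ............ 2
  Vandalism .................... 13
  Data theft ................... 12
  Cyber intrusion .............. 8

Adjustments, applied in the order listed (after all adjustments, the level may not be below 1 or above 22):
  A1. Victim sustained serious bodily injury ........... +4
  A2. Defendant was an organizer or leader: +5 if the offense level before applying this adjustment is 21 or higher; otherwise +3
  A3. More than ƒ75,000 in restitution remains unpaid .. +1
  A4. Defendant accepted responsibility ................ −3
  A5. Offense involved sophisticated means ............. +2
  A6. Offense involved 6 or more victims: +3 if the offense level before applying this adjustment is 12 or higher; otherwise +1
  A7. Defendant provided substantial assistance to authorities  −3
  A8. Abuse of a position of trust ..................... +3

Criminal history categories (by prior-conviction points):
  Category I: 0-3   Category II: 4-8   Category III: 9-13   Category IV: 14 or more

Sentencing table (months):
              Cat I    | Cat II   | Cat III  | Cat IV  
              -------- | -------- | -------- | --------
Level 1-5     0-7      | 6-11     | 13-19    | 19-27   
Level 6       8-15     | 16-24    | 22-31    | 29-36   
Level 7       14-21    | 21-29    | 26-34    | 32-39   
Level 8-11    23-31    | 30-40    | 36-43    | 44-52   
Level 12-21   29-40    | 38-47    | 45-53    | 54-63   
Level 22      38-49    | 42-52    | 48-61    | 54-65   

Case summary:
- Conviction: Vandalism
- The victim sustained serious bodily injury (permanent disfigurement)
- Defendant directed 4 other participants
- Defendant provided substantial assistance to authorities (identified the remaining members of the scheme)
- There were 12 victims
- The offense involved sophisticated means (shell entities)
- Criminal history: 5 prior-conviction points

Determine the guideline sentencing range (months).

Base offense level for vandalism: 13.
A1 applies: 13 + 4 = 17.
A2 applies (level before this adjustment is 17 < 21, so +3): 17 + 3 = 20.
A5 applies: 20 + 2 = 22.
A6 applies (level before this adjustment is 22 ≥ 12, so +3): 22 + 3 = 25.
A7 applies: 25 − 3 = 22.
Final offense level: 22.
Criminal history: 5 prior points → Category II (4-8).
Level 22 falls in the 22 band.
Grid: Level 22 × Category II = 42-52 months.

42-52 months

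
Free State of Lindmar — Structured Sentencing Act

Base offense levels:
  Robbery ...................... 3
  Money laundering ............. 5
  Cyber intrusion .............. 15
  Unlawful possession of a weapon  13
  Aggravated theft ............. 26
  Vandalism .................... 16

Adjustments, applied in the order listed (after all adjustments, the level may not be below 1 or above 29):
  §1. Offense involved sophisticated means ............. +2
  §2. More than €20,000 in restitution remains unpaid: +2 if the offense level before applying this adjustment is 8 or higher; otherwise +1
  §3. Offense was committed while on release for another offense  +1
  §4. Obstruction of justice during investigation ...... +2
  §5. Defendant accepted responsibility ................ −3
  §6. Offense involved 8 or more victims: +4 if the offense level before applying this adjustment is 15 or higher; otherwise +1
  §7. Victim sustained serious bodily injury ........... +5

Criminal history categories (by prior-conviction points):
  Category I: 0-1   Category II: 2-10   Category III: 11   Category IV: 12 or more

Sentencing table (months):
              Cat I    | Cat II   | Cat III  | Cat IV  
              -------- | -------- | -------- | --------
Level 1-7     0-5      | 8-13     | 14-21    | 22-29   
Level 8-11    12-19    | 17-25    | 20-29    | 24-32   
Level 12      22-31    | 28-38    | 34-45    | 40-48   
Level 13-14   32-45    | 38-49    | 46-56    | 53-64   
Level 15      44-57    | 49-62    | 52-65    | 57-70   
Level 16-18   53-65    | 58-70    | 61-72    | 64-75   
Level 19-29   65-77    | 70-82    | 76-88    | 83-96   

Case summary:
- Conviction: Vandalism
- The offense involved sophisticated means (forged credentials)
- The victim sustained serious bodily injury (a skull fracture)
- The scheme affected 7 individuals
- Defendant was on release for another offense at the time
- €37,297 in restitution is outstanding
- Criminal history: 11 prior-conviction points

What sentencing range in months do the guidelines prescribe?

76-88 months

Base offense level for vandalism: 16.
§1 applies: 16 + 2 = 18.
§2 applies (level before this adjustment is 18 ≥ 8, so +2): 18 + 2 = 20.
§3 applies: 20 + 1 = 21.
§4 does not apply.
§7 applies: 21 + 5 = 26.
Final offense level: 26.
Criminal history: 11 prior points → Category III (11).
Level 26 falls in the 19-29 band.
Grid: Level 19-29 × Category III = 76-88 months.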